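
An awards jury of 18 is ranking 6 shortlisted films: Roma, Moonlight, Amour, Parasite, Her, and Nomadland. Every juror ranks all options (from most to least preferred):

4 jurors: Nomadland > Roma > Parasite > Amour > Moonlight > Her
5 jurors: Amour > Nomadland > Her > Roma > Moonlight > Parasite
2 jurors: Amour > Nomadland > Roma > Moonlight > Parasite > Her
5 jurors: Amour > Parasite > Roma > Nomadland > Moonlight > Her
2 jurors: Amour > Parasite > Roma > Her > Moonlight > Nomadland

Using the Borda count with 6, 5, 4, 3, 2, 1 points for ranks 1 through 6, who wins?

Roma: 4·5 + 5·3 + 2·4 + 5·4 + 2·4 = 71
Moonlight: 4·2 + 5·2 + 2·3 + 5·2 + 2·2 = 38
Amour: 4·3 + 5·6 + 2·6 + 5·6 + 2·6 = 96
Parasite: 4·4 + 5·1 + 2·2 + 5·5 + 2·5 = 60
Her: 4·1 + 5·4 + 2·1 + 5·1 + 2·3 = 37
Nomadland: 4·6 + 5·5 + 2·5 + 5·3 + 2·1 = 76
Amour has the highest Borda score (96).

Amour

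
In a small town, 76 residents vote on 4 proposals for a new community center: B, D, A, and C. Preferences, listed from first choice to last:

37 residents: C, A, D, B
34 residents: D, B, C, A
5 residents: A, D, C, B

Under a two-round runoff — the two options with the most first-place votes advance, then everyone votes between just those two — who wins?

D

Round 1 first-place votes: B 0, D 34, A 5, C 37.
C and D advance.
Runoff: C is preferred to D by 37 voters; D by 39.
D wins the runoff.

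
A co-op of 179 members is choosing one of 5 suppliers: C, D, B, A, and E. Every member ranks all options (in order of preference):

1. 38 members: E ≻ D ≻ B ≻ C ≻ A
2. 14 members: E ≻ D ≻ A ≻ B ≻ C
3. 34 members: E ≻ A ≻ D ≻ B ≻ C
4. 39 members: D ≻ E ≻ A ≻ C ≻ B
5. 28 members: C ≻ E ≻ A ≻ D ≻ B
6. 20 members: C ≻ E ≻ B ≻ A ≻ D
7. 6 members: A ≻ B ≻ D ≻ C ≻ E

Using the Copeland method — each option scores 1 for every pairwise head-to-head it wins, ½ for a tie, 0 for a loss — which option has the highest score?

C: loses to D, B, A, and E → score 0.
D: beats C, B, and A; loses to E → score 3.
B: beats C; loses to D, A, and E → score 1.
A: beats C and B; loses to D and E → score 2.
E: beats C, D, B, and A → score 4.
E has the best pairwise record.

E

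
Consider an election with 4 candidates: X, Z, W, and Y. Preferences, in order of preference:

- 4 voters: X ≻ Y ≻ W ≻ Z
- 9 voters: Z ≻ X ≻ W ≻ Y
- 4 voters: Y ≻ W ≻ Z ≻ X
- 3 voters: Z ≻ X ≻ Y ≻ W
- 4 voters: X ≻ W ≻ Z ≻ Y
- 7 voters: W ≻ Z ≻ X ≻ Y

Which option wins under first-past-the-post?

Z

First-place votes: X 8, Z 12, W 7, Y 4.
Z has the most first-place votes.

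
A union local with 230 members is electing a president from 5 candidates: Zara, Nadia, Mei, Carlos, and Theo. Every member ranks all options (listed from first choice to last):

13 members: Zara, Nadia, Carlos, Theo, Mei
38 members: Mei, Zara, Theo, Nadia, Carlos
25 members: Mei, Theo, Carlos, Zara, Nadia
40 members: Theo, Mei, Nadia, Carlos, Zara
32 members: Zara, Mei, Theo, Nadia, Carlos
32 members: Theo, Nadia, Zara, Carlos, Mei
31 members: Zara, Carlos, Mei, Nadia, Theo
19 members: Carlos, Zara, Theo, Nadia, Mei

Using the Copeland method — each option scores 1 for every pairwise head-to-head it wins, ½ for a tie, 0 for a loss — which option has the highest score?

Zara: beats Nadia, Mei, Carlos, and Theo → score 4.
Nadia: beats Carlos; loses to Zara, Mei, and Theo → score 1.
Mei: beats Nadia, Carlos, and Theo; loses to Zara → score 3.
Carlos: loses to Zara, Nadia, Mei, and Theo → score 0.
Theo: beats Nadia and Carlos; loses to Zara and Mei → score 2.
Zara has the best pairwise record.

Zara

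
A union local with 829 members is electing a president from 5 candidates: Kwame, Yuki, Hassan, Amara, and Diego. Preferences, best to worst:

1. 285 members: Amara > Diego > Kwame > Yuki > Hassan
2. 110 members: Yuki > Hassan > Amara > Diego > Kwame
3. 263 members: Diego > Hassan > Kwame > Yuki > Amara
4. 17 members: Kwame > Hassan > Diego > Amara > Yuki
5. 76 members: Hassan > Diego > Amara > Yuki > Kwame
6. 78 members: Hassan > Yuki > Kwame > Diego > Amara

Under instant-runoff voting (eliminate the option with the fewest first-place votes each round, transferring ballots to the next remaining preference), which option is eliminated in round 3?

Diego

Round 1: Kwame 17, Yuki 110, Hassan 154, Amara 285, Diego 263. Eliminate Kwame.
Round 2: Yuki 110, Hassan 171, Amara 285, Diego 263. Eliminate Yuki.
Round 3: Hassan 281, Amara 285, Diego 263. Eliminate Diego.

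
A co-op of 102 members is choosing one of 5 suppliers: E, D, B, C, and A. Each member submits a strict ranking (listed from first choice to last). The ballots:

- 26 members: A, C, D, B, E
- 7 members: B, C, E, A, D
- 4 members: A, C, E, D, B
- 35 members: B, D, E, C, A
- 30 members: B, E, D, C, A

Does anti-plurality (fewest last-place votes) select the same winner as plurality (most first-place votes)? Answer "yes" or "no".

Anti-plurality — last-place votes: E 26, D 7, B 4, C 0, A 65. Winner: C.
Plurality — first-place votes: E 0, D 0, B 72, C 0, A 30. Winner: B.
The two methods disagree.

no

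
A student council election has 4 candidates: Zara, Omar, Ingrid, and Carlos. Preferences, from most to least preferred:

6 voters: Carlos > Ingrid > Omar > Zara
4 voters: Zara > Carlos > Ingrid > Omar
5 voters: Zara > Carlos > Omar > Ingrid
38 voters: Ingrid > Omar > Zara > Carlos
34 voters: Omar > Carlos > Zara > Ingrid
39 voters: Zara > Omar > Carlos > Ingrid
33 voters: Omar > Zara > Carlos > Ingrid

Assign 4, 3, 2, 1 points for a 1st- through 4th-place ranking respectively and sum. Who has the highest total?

Omar

Zara: 6·1 + 4·4 + 5·4 + 38·2 + 34·2 + 39·4 + 33·3 = 441
Omar: 6·2 + 4·1 + 5·2 + 38·3 + 34·4 + 39·3 + 33·4 = 525
Ingrid: 6·3 + 4·2 + 5·1 + 38·4 + 34·1 + 39·1 + 33·1 = 289
Carlos: 6·4 + 4·3 + 5·3 + 38·1 + 34·3 + 39·2 + 33·2 = 335
Omar has the highest Borda score (525).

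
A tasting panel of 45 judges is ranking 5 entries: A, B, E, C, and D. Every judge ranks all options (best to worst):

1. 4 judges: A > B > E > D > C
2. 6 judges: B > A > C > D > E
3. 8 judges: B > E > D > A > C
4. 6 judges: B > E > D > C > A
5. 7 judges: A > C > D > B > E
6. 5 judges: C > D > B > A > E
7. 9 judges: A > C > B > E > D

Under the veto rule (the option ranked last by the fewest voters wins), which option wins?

B

Last-place votes: A 6, B 0, E 18, C 12, D 9.
B is ranked last by the fewest voters, so B wins.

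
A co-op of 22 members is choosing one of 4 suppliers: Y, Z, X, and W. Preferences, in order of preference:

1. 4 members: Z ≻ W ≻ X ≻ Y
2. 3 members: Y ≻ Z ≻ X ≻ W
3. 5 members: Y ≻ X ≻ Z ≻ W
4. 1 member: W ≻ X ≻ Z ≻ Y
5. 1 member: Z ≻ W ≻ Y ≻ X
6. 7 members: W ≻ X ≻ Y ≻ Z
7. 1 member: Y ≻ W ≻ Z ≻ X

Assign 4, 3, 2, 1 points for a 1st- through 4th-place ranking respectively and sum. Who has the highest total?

Y: 4·1 + 3·4 + 5·4 + 1·1 + 1·2 + 7·2 + 1·4 = 57
Z: 4·4 + 3·3 + 5·2 + 1·2 + 1·4 + 7·1 + 1·2 = 50
X: 4·2 + 3·2 + 5·3 + 1·3 + 1·1 + 7·3 + 1·1 = 55
W: 4·3 + 3·1 + 5·1 + 1·4 + 1·3 + 7·4 + 1·3 = 58
W has the highest Borda score (58).

W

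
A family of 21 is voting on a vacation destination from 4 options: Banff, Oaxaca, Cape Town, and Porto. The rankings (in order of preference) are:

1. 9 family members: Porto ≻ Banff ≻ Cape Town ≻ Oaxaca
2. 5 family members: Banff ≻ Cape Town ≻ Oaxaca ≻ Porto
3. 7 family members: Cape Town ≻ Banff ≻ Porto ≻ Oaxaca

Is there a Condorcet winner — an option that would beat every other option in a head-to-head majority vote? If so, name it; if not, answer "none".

Banff

Banff vs Oaxaca: 21–0 for Banff.
Banff vs Cape Town: 14–7 for Banff.
Banff vs Porto: 12–9 for Banff.
Banff beats every other option head-to-head.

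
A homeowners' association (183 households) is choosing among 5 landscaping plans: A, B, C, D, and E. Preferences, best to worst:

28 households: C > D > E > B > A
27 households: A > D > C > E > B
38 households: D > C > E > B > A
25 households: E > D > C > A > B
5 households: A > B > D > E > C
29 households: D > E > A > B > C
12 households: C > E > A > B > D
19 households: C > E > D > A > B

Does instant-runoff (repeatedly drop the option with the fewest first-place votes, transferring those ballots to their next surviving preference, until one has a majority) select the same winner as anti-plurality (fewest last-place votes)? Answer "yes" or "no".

no

Instant-runoff — R1 A 32, B 0, C 59, D 67, E 25 (B out); R2 A 32, C 59, D 67, E 25 (E out); R3 A 32, C 59, D 92 (D winner). Winner: D.
Anti-plurality — last-place votes: A 66, B 71, C 34, D 12, E 0. Winner: E.
The two methods disagree.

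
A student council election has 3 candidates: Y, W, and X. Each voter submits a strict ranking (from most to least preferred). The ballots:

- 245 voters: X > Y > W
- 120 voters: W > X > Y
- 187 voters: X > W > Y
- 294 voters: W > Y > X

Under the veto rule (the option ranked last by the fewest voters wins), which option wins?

W

Last-place votes: Y 307, W 245, X 294.
W is ranked last by the fewest voters, so W wins.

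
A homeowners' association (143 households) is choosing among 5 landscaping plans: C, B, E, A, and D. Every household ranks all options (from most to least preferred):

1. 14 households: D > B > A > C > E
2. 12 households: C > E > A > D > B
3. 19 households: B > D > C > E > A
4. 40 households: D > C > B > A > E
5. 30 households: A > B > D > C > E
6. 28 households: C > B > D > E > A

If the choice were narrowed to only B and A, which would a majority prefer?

Voters preferring B to A: 101; preferring A to B: 42.
B wins the head-to-head.

B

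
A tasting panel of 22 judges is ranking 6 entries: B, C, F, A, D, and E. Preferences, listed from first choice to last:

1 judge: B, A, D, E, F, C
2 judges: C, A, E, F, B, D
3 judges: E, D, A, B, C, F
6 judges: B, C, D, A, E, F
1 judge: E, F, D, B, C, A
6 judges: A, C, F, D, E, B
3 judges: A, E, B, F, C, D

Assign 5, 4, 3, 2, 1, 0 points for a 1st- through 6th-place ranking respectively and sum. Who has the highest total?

B: 1·5 + 2·1 + 3·2 + 6·5 + 1·2 + 6·0 + 3·3 = 54
C: 1·0 + 2·5 + 3·1 + 6·4 + 1·1 + 6·4 + 3·1 = 65
F: 1·1 + 2·2 + 3·0 + 6·0 + 1·4 + 6·3 + 3·2 = 33
A: 1·4 + 2·4 + 3·3 + 6·2 + 1·0 + 6·5 + 3·5 = 78
D: 1·3 + 2·0 + 3·4 + 6·3 + 1·3 + 6·2 + 3·0 = 48
E: 1·2 + 2·3 + 3·5 + 6·1 + 1·5 + 6·1 + 3·4 = 52
A has the highest Borda score (78).

A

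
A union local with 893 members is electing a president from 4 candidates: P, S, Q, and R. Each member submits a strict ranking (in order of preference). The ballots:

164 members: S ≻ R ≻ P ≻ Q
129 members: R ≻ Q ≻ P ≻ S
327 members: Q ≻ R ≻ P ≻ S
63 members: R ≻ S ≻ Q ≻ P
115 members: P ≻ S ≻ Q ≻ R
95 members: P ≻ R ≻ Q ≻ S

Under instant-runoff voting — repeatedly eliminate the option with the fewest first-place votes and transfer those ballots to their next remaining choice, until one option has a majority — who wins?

R

Round 1: P 210, S 164, Q 327, R 192. Eliminate S.
Round 2: P 210, Q 327, R 356. Eliminate P.
Round 3: Q 442, R 451. R has a majority.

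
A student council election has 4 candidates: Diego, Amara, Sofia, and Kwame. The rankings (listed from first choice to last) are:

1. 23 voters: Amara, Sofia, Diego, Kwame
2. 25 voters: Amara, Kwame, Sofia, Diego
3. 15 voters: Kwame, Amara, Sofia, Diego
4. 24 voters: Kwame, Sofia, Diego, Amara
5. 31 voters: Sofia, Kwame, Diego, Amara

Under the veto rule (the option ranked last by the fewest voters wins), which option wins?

Sofia

Last-place votes: Diego 40, Amara 55, Sofia 0, Kwame 23.
Sofia is ranked last by the fewest voters, so Sofia wins.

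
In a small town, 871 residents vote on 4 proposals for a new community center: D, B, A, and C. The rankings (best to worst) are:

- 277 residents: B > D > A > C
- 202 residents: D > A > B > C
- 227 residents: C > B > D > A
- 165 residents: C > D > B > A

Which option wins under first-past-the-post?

First-place votes: D 202, B 277, A 0, C 392.
C has the most first-place votes.

C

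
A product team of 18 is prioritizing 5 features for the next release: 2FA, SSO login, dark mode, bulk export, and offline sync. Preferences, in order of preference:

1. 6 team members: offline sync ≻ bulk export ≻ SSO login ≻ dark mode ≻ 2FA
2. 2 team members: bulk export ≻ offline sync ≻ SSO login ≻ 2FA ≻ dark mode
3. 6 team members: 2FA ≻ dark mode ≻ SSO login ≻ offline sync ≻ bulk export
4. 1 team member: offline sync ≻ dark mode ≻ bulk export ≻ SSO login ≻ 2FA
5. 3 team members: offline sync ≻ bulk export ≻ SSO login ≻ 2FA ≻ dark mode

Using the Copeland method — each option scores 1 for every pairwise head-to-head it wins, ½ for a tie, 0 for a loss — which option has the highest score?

2FA: beats dark mode; loses to SSO login, bulk export, and offline sync → score 1.
SSO login: beats 2FA and dark mode; loses to bulk export and offline sync → score 2.
dark mode: loses to 2FA, SSO login, bulk export, and offline sync → score 0.
bulk export: beats 2FA, SSO login, and dark mode; loses to offline sync → score 3.
offline sync: beats 2FA, SSO login, dark mode, and bulk export → score 4.
offline sync has the best pairwise record.

offline sync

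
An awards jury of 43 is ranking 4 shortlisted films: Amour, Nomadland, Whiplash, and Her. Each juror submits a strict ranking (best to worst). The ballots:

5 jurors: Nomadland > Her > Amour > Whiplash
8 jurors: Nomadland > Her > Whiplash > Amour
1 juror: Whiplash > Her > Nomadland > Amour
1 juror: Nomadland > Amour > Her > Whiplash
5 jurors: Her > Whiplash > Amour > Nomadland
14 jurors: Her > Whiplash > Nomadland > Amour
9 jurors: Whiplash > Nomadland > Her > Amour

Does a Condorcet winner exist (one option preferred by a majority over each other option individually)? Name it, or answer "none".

Checking pairwise contests:
Nomadland beats Amour 38–5.
Whiplash beats Nomadland 29–14.
Her beats Whiplash 33–10.
Nomadland beats Her 23–20.
Every option loses at least one head-to-head, so there is no Condorcet winner.

none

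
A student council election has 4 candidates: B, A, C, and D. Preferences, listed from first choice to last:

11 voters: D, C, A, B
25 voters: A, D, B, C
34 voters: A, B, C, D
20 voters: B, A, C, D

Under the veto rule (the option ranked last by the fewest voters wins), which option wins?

A

Last-place votes: B 11, A 0, C 25, D 54.
A is ranked last by the fewest voters, so A wins.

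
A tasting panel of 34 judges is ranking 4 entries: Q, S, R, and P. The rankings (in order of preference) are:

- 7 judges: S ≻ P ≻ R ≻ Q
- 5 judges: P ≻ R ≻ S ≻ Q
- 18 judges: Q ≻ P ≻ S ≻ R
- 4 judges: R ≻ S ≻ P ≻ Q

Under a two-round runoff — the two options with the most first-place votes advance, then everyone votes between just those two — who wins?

Round 1 first-place votes: Q 18, S 7, R 4, P 5.
Q and S advance.
Runoff: Q is preferred to S by 18 voters; S by 16.
Q wins the runoff.

Q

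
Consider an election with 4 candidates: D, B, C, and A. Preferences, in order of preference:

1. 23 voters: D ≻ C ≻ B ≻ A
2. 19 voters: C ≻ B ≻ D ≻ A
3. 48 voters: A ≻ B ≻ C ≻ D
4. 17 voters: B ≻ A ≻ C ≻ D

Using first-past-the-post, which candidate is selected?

First-place votes: D 23, B 17, C 19, A 48.
A has the most first-place votes.

A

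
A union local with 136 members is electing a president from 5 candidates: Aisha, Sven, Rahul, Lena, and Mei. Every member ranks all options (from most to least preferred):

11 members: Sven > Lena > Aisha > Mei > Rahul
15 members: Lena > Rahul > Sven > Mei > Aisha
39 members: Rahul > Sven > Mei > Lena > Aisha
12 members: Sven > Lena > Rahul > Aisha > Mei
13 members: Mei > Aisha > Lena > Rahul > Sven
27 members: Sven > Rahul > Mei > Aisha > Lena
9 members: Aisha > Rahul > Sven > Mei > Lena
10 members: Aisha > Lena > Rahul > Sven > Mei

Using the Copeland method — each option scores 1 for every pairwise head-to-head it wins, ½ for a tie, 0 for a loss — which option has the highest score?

Rahul

Aisha: loses to Sven, Rahul, Lena, and Mei → score 0.
Sven: beats Aisha, Lena, and Mei; loses to Rahul → score 3.
Rahul: beats Aisha, Sven, Lena, and Mei → score 4.
Lena: beats Aisha; loses to Sven, Rahul, and Mei → score 1.
Mei: beats Aisha and Lena; loses to Sven and Rahul → score 2.
Rahul has the best pairwise record.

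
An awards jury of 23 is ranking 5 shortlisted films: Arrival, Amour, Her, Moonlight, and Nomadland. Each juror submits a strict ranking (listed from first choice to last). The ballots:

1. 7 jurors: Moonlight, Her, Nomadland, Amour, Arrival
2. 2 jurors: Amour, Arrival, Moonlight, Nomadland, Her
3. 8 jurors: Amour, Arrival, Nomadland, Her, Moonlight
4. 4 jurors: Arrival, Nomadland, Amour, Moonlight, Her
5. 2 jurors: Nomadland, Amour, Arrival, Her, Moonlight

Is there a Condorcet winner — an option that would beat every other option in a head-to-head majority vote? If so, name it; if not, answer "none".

Checking pairwise contests:
Amour beats Arrival 19–4.
Nomadland beats Amour 13–10.
Arrival beats Her 16–7.
Arrival beats Moonlight 16–7.
Arrival beats Nomadland 14–9.
Every option loses at least one head-to-head, so there is no Condorcet winner.

none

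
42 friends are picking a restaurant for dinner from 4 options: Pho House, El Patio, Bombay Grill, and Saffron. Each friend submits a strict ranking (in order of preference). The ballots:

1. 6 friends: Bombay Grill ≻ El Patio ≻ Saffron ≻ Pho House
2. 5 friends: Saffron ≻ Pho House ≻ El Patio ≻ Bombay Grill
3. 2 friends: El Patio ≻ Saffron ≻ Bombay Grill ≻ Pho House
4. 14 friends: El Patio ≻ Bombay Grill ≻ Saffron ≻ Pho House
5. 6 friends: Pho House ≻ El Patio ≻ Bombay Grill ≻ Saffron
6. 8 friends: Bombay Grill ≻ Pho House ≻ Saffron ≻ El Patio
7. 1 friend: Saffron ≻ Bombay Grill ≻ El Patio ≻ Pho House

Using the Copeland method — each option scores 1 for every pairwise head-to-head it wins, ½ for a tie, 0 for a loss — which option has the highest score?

El Patio

Pho House: loses to El Patio, Bombay Grill, and Saffron → score 0.
El Patio: beats Pho House, Bombay Grill, and Saffron → score 3.
Bombay Grill: beats Pho House and Saffron; loses to El Patio → score 2.
Saffron: beats Pho House; loses to El Patio and Bombay Grill → score 1.
El Patio has the best pairwise record.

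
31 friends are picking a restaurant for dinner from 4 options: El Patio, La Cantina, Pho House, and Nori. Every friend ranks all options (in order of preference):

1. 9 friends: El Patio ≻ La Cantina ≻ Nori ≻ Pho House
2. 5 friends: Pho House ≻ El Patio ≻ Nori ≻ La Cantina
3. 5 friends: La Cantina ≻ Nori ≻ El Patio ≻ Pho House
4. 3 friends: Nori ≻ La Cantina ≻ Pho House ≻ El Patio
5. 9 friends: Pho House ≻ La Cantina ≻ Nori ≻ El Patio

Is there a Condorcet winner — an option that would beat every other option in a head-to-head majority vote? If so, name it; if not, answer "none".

La Cantina

La Cantina vs El Patio: 17–14 for La Cantina.
La Cantina vs Pho House: 17–14 for La Cantina.
La Cantina vs Nori: 23–8 for La Cantina.
La Cantina beats every other option head-to-head.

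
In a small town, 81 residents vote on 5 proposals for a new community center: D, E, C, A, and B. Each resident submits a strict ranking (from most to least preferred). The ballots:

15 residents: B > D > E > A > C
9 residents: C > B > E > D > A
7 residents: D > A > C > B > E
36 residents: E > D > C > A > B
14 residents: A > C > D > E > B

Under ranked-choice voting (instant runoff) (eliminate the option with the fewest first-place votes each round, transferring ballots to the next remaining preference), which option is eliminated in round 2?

Round 1: D 7, E 36, C 9, A 14, B 15. Eliminate D.
Round 2: E 36, C 9, A 21, B 15. Eliminate C.

C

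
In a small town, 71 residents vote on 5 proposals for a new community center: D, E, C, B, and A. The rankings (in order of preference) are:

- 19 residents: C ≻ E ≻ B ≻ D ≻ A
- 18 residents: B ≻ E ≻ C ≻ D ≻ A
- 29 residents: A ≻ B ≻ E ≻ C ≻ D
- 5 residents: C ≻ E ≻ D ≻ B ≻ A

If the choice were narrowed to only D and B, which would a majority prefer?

Voters preferring D to B: 5; preferring B to D: 66.
B wins the head-to-head.

B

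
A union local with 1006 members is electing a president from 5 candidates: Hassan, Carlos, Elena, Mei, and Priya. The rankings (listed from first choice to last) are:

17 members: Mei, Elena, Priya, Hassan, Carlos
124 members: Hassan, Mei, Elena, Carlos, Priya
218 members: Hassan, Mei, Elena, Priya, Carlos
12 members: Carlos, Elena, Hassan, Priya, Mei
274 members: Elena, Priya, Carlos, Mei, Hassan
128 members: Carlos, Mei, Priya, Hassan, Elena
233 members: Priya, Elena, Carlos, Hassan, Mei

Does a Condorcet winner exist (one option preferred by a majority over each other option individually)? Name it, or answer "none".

Elena

Elena vs Hassan: 536–470 for Elena.
Elena vs Carlos: 866–140 for Elena.
Elena vs Mei: 519–487 for Elena.
Elena vs Priya: 645–361 for Elena.
Elena beats every other option head-to-head.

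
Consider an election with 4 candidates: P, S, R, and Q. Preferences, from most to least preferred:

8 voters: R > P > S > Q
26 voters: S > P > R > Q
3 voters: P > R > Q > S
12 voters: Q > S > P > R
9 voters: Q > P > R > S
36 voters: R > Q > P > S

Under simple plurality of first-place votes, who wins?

R

First-place votes: P 3, S 26, R 44, Q 21.
R has the most first-place votes.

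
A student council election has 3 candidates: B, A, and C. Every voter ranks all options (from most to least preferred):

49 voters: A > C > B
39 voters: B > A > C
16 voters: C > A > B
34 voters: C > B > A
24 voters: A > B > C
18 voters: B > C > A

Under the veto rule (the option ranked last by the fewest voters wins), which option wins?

Last-place votes: B 65, A 52, C 63.
A is ranked last by the fewest voters, so A wins.

A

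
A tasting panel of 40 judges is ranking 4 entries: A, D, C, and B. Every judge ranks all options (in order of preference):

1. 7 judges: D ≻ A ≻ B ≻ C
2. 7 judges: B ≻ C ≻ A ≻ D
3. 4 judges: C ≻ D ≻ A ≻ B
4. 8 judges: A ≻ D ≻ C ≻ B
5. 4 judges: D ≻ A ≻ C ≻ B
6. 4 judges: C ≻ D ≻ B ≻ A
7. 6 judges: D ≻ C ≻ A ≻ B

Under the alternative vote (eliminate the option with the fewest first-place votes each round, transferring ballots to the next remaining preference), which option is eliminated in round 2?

Round 1: A 8, D 17, C 8, B 7. Eliminate B.
Round 2: A 8, D 17, C 15. Eliminate A.

A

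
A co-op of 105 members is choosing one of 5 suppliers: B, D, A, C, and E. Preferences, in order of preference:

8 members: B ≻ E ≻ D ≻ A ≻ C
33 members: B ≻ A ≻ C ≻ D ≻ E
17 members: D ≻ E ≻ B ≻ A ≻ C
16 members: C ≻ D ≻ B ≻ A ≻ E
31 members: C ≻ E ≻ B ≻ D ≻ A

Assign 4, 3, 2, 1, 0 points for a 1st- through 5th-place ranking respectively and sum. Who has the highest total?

B

B: 8·4 + 33·4 + 17·2 + 16·2 + 31·2 = 292
D: 8·2 + 33·1 + 17·4 + 16·3 + 31·1 = 196
A: 8·1 + 33·3 + 17·1 + 16·1 + 31·0 = 140
C: 8·0 + 33·2 + 17·0 + 16·4 + 31·4 = 254
E: 8·3 + 33·0 + 17·3 + 16·0 + 31·3 = 168
B has the highest Borda score (292).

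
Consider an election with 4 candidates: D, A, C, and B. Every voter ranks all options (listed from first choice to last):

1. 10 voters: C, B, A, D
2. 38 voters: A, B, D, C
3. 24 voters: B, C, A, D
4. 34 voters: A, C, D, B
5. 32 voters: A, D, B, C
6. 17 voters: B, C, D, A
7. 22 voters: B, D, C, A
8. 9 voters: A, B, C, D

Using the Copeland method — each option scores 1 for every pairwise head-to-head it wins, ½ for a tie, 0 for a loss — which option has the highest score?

A

D: loses to A, C, and B → score 0.
A: beats D, C, and B → score 3.
C: beats D; loses to A and B → score 1.
B: beats D and C; loses to A → score 2.
A has the best pairwise record.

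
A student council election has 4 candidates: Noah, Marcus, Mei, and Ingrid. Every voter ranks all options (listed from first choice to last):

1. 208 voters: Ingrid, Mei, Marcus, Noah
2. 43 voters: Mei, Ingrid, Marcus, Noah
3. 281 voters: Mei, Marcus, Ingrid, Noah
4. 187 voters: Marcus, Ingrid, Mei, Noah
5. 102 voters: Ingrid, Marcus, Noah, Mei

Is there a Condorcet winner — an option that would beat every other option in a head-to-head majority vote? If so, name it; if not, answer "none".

Checking pairwise contests:
Marcus beats Noah 821–0.
Mei beats Marcus 532–289.
Ingrid beats Mei 497–324.
Marcus beats Ingrid 468–353.
Every option loses at least one head-to-head, so there is no Condorcet winner.

none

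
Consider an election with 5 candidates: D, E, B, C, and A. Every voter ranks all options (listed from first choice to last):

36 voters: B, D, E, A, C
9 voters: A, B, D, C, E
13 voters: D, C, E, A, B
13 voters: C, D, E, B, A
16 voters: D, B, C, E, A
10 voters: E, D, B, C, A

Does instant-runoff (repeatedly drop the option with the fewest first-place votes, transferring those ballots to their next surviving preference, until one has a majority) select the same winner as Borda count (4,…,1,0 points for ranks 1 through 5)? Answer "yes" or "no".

yes

Instant-runoff — R1 D 29, E 10, B 36, C 13, A 9 (A out); R2 D 29, E 10, B 45, C 13 (E out); R3 D 39, B 45, C 13 (C out); R4 D 52, B 45 (D winner). Winner: D.
Borda — scores: D 311, E 180, B 252, C 142, A 85. Winner: D.
The two methods agree.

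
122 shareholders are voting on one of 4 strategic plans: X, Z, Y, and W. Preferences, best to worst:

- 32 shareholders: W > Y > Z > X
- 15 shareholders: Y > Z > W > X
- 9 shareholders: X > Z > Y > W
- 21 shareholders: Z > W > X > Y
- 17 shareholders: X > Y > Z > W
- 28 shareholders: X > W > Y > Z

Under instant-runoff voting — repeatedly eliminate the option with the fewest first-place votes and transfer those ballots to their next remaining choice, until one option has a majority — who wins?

Z

Round 1: X 54, Z 21, Y 15, W 32. Eliminate Y.
Round 2: X 54, Z 36, W 32. Eliminate W.
Round 3: X 54, Z 68. Z has a majority.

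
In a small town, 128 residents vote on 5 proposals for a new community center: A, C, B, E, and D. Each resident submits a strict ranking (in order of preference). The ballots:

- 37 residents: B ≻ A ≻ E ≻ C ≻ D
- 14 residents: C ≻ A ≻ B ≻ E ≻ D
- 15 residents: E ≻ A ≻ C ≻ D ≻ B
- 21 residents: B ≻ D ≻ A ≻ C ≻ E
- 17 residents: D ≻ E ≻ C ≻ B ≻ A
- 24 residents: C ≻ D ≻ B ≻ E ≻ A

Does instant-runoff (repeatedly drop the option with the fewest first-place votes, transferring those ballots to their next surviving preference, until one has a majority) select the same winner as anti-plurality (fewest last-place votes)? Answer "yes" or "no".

yes

Instant-runoff — R1 A 0, C 38, B 58, E 15, D 17 (A out); R2 C 38, B 58, E 15, D 17 (E out); R3 C 53, B 58, D 17 (D out); R4 C 70, B 58 (C winner). Winner: C.
Anti-plurality — last-place votes: A 41, C 0, B 15, E 21, D 51. Winner: C.
The two methods agree.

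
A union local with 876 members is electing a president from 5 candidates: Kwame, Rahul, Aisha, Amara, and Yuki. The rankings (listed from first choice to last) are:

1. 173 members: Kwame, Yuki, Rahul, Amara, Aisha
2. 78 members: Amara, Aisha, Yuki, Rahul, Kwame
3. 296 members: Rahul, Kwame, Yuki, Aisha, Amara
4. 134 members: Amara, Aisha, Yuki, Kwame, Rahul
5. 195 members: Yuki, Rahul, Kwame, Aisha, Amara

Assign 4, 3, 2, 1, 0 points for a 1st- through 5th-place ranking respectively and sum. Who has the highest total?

Yuki

Kwame: 173·4 + 78·0 + 296·3 + 134·1 + 195·2 = 2104
Rahul: 173·2 + 78·1 + 296·4 + 134·0 + 195·3 = 2193
Aisha: 173·0 + 78·3 + 296·1 + 134·3 + 195·1 = 1127
Amara: 173·1 + 78·4 + 296·0 + 134·4 + 195·0 = 1021
Yuki: 173·3 + 78·2 + 296·2 + 134·2 + 195·4 = 2315
Yuki has the highest Borda score (2315).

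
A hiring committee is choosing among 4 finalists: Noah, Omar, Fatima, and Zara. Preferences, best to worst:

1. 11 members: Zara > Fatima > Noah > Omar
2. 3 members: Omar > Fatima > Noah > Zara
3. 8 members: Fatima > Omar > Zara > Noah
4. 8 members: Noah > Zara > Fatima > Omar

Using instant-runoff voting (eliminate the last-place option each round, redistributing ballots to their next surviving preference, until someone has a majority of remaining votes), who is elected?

Zara

Round 1: Noah 8, Omar 3, Fatima 8, Zara 11. Eliminate Omar.
Round 2: Noah 8, Fatima 11, Zara 11. Eliminate Noah.
Round 3: Fatima 11, Zara 19. Zara has a majority.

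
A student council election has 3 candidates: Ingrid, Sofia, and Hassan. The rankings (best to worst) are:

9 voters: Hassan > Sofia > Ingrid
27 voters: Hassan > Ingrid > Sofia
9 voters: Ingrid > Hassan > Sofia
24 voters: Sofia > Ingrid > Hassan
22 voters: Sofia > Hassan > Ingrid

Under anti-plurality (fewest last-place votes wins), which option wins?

Hassan

Last-place votes: Ingrid 31, Sofia 36, Hassan 24.
Hassan is ranked last by the fewest voters, so Hassan wins.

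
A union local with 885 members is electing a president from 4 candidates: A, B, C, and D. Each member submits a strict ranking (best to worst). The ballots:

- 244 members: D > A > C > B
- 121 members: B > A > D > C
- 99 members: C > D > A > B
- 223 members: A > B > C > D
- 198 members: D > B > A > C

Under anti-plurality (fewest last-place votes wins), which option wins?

A

Last-place votes: A 0, B 343, C 319, D 223.
A is ranked last by the fewest voters, so A wins.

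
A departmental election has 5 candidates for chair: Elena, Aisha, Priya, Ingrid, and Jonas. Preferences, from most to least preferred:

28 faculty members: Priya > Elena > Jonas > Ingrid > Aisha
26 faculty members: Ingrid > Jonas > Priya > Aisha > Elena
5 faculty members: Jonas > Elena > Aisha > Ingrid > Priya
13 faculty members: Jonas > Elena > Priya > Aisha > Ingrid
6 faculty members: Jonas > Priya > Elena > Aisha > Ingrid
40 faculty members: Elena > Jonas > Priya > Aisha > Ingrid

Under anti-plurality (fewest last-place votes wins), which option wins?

Last-place votes: Elena 26, Aisha 28, Priya 5, Ingrid 59, Jonas 0.
Jonas is ranked last by the fewest voters, so Jonas wins.

Jonas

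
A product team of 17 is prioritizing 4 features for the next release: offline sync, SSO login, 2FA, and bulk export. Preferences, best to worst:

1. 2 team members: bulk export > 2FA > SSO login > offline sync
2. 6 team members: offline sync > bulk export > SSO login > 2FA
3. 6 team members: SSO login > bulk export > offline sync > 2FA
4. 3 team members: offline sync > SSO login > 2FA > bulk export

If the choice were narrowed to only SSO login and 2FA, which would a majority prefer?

SSO login

Voters preferring SSO login to 2FA: 15; preferring 2FA to SSO login: 2.
SSO login wins the head-to-head.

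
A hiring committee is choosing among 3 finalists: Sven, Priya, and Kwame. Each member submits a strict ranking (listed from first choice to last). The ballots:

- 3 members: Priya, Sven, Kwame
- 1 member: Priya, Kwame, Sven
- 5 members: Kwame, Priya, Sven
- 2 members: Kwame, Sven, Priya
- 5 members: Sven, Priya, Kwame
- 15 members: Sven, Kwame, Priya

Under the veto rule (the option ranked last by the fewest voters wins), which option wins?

Sven

Last-place votes: Sven 6, Priya 17, Kwame 8.
Sven is ranked last by the fewest voters, so Sven wins.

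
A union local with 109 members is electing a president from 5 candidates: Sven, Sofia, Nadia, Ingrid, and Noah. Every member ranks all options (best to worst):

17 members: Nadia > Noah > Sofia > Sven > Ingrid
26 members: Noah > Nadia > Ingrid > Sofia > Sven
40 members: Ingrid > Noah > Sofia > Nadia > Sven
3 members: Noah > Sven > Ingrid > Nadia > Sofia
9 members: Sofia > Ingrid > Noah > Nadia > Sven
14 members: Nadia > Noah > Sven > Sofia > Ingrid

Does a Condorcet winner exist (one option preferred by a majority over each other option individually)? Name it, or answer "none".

Noah vs Sven: 109–0 for Noah.
Noah vs Sofia: 100–9 for Noah.
Noah vs Nadia: 78–31 for Noah.
Noah vs Ingrid: 60–49 for Noah.
Noah beats every other option head-to-head.

Noah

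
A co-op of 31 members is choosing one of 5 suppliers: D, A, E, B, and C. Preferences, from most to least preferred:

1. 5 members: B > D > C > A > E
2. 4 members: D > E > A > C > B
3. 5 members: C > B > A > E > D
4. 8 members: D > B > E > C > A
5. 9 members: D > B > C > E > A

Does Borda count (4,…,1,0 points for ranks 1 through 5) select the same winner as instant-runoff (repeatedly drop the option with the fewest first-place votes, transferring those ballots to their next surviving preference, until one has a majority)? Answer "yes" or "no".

Borda — scores: D 99, A 23, E 42, B 86, C 60. Winner: D.
Instant-runoff — R1 D 21, A 0, E 0, B 5, C 5 (D winner). Winner: D.
The two methods agree.

yes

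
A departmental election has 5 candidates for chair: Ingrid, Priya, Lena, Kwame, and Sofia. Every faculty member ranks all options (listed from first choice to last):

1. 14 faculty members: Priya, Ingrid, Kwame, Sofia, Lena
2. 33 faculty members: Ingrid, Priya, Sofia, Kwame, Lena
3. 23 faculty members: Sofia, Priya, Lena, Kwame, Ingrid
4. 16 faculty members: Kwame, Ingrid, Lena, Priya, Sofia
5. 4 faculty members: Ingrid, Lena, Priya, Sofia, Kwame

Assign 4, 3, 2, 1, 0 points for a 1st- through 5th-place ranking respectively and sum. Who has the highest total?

Priya

Ingrid: 14·3 + 33·4 + 23·0 + 16·3 + 4·4 = 238
Priya: 14·4 + 33·3 + 23·3 + 16·1 + 4·2 = 248
Lena: 14·0 + 33·0 + 23·2 + 16·2 + 4·3 = 90
Kwame: 14·2 + 33·1 + 23·1 + 16·4 + 4·0 = 148
Sofia: 14·1 + 33·2 + 23·4 + 16·0 + 4·1 = 176
Priya has the highest Borda score (248).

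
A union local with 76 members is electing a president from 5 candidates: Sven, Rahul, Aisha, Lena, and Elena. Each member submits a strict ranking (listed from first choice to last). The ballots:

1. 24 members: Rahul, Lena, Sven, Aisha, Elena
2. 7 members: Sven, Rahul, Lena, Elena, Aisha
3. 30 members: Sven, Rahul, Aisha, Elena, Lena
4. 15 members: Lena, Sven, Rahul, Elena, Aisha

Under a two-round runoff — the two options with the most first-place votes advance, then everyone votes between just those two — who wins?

Sven

Round 1 first-place votes: Sven 37, Rahul 24, Aisha 0, Lena 15, Elena 0.
Sven and Rahul advance.
Runoff: Sven is preferred to Rahul by 52 voters; Rahul by 24.
Sven wins the runoff.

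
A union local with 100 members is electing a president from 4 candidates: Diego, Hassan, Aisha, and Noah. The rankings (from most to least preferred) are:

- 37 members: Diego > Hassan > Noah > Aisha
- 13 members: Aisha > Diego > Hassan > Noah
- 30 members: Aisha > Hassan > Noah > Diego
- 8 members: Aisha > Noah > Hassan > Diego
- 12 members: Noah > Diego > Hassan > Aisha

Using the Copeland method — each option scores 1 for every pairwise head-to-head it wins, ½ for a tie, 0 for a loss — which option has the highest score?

Aisha

Diego: beats Hassan; ties Noah; loses to Aisha → score 1.5.
Hassan: beats Noah; loses to Diego and Aisha → score 1.
Aisha: beats Diego, Hassan, and Noah → score 3.
Noah: ties Diego; loses to Hassan and Aisha → score 0.5.
Aisha has the best pairwise record.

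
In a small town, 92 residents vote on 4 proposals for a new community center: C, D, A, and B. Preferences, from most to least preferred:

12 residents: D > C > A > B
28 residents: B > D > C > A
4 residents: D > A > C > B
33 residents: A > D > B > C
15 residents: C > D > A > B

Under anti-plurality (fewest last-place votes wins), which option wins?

Last-place votes: C 33, D 0, A 28, B 31.
D is ranked last by the fewest voters, so D wins.

D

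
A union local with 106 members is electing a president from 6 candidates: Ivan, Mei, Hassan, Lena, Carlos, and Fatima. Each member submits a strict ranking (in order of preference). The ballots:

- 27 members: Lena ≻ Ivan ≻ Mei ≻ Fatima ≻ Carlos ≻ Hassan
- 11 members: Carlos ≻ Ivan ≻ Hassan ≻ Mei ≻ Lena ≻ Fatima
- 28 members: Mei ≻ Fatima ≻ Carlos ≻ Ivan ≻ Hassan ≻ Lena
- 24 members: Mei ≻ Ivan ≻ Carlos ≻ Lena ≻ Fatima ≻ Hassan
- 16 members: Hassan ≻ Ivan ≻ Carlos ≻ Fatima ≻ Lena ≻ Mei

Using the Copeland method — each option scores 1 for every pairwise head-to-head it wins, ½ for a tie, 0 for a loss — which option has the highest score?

Ivan: beats Mei, Hassan, Lena, Carlos, and Fatima → score 5.
Mei: beats Hassan, Lena, Carlos, and Fatima; loses to Ivan → score 4.
Hassan: beats Lena; loses to Ivan, Mei, Carlos, and Fatima → score 1.
Lena: beats Fatima; loses to Ivan, Mei, Hassan, and Carlos → score 1.
Carlos: beats Hassan and Lena; loses to Ivan, Mei, and Fatima → score 2.
Fatima: beats Hassan and Carlos; loses to Ivan, Mei, and Lena → score 2.
Ivan has the best pairwise record.

Ivan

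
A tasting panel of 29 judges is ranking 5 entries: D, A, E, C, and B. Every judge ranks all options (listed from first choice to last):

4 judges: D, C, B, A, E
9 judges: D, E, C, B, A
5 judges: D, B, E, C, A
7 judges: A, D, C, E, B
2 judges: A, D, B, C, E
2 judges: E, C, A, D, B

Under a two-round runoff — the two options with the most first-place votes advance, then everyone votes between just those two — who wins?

D

Round 1 first-place votes: D 18, A 9, E 2, C 0, B 0.
D and A advance.
Runoff: D is preferred to A by 18 voters; A by 11.
D wins the runoff.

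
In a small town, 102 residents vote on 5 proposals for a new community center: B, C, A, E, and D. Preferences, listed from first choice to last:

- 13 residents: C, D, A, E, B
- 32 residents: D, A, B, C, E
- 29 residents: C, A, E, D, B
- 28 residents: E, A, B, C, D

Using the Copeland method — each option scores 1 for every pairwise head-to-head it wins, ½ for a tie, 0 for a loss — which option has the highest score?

A

B: beats C; loses to A, E, and D → score 1.
C: beats E and D; loses to B and A → score 2.
A: beats B, C, E, and D → score 4.
E: beats B and D; loses to C and A → score 2.
D: beats B; loses to C, A, and E → score 1.
A has the best pairwise record.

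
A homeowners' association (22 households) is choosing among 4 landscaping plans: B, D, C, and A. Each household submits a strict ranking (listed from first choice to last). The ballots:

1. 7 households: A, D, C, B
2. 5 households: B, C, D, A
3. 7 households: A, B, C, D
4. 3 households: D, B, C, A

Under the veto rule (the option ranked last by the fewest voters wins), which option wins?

C

Last-place votes: B 7, D 7, C 0, A 8.
C is ranked last by the fewest voters, so C wins.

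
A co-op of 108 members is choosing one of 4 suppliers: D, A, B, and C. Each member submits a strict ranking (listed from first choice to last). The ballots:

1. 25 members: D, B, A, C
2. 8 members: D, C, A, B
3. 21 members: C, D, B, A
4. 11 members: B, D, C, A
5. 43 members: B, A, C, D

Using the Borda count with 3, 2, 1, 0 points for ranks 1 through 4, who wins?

D: 25·3 + 8·3 + 21·2 + 11·2 + 43·0 = 163
A: 25·1 + 8·1 + 21·0 + 11·0 + 43·2 = 119
B: 25·2 + 8·0 + 21·1 + 11·3 + 43·3 = 233
C: 25·0 + 8·2 + 21·3 + 11·1 + 43·1 = 133
B has the highest Borda score (233).

B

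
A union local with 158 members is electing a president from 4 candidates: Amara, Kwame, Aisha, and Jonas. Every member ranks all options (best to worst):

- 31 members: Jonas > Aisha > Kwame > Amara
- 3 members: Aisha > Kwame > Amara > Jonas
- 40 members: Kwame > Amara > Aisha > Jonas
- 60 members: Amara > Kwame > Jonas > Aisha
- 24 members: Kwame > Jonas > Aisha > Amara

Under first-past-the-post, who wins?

First-place votes: Amara 60, Kwame 64, Aisha 3, Jonas 31.
Kwame has the most first-place votes.

Kwame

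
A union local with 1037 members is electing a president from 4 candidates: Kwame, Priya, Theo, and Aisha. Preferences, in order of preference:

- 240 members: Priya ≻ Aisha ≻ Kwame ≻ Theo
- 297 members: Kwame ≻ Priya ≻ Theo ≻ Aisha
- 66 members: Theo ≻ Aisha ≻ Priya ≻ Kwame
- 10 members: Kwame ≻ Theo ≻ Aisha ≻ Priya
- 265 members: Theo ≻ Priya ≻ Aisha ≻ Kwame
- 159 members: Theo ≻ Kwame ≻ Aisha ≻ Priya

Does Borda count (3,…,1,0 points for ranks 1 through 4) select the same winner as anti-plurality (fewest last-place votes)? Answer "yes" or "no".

Borda — scores: Kwame 1479, Priya 1910, Theo 1787, Aisha 1046. Winner: Priya.
Anti-plurality — last-place votes: Kwame 331, Priya 169, Theo 240, Aisha 297. Winner: Priya.
The two methods agree.

yes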